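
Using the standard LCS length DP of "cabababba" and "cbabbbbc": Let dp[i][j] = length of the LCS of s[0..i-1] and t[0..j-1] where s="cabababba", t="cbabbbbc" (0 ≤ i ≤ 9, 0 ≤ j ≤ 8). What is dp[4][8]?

   ''  c  b  a  b  b  b  b  c
''  0  0  0  0  0  0  0  0  0
 c  0  1  1  1  1  1  1  1  1
 a  0  1  1  2  2  2  2  2  2
 b  0  1  2  2  3  3  3  3  3
 a  0  1  2  3  3  3  3  3  3
 b  0  1  2  3  4  4  4  4  4
 a  0  1  2  3  4  4  4  4  4
 b  0  1  2  3  4  5  5  5  5
 b  0  1  2  3  4  5  6  6  6
 a  0  1  2  3  4  5  6  6  6

3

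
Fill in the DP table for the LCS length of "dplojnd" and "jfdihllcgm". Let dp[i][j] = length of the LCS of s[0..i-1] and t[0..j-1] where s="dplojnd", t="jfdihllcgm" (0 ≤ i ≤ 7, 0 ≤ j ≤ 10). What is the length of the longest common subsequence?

2

   ''  j  f  d  i  h  l  l  c  g  m
''  0  0  0  0  0  0  0  0  0  0  0
 d  0  0  0  1  1  1  1  1  1  1  1
 p  0  0  0  1  1  1  1  1  1  1  1
 l  0  0  0  1  1  1  2  2  2  2  2
 o  0  0  0  1  1  1  2  2  2  2  2
 j  0  1  1  1  1  1  2  2  2  2  2
 n  0  1  1  1  1  1  2  2  2  2  2
 d  0  1  1  2  2  2  2  2  2  2  2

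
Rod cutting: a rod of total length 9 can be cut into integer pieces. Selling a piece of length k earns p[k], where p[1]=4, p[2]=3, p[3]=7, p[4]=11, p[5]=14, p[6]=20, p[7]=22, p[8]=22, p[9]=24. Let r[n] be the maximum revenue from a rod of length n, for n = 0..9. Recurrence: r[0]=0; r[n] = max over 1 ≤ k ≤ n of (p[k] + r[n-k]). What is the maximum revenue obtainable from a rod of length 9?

   n    0    1    2    3    4    5    6    7    8    9
r[n]    0    4    8   12   16   20   24   28   32   36

36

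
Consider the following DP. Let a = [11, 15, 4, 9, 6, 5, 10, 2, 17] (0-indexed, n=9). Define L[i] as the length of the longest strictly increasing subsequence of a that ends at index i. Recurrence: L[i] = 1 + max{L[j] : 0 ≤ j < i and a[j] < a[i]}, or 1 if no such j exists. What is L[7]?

   i    0    1    2    3    4    5    6    7    8
a[i]   11   15    4    9    6    5   10    2   17
L[i]    1    2    1    2    2    2    3    1    4

1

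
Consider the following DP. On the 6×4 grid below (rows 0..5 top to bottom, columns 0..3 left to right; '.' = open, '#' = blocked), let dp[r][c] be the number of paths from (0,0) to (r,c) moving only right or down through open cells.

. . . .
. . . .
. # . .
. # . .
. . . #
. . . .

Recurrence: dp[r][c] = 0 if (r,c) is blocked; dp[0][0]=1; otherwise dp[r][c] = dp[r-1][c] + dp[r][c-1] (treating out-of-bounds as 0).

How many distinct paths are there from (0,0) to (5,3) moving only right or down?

r\c   0   1   2   3
  0   1   1   1   1
  1   1   2   3   4
  2   1   0   3   7
  3   1   0   3  10
  4   1   1   4   0
  5   1   2   6   6

6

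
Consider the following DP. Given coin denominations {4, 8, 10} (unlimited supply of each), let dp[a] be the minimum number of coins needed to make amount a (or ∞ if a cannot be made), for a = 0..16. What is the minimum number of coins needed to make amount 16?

2

 a  0  1  2  3  4  5  6  7  8  9 10 11 12 13 14 15 16
dp  0  -  -  -  1  -  -  -  1  -  1  -  2  -  2  -  2
(- denotes ∞ / unreachable)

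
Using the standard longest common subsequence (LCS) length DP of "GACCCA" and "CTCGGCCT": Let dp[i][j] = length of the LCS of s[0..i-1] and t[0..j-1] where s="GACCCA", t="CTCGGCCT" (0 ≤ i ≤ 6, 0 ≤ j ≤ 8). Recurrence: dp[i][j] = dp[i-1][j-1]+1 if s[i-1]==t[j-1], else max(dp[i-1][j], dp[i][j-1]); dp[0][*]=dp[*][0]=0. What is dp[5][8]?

   ''  C  T  C  G  G  C  C  T
''  0  0  0  0  0  0  0  0  0
 G  0  0  0  0  1  1  1  1  1
 A  0  0  0  0  1  1  1  1  1
 C  0  1  1  1  1  1  2  2  2
 C  0  1  1  2  2  2  2  3  3
 C  0  1  1  2  2  2  3  3  3
 A  0  1  1  2  2  2  3  3  3

3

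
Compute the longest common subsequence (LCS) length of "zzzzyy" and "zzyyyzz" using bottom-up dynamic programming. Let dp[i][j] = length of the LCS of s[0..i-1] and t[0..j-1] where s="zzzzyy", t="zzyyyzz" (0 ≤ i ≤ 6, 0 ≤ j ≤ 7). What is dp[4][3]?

2

   ''  z  z  y  y  y  z  z
''  0  0  0  0  0  0  0  0
 z  0  1  1  1  1  1  1  1
 z  0  1  2  2  2  2  2  2
 z  0  1  2  2  2  2  3  3
 z  0  1  2  2  2  2  3  4
 y  0  1  2  3  3  3  3  4
 y  0  1  2  3  4  4  4  4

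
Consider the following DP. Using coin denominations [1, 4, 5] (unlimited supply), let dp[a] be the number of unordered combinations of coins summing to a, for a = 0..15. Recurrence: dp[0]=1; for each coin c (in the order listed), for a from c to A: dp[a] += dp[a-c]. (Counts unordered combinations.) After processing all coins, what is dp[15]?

after  coin     0     1     2     3     4     5     6     7     8     9    10    11    12    13    14    15
          1     1     1     1     1     1     1     1     1     1     1     1     1     1     1     1     1
          4     1     1     1     1     2     2     2     2     3     3     3     3     4     4     4     4
          5     1     1     1     1     2     3     3     3     4     5     6     6     7     8     9    10

10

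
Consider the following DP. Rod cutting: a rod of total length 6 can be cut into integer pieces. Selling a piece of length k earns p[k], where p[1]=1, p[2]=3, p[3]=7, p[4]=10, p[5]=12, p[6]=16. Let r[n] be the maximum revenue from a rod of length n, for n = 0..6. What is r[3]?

   n    0    1    2    3    4    5    6
r[n]    0    1    3    7   10   12   16

7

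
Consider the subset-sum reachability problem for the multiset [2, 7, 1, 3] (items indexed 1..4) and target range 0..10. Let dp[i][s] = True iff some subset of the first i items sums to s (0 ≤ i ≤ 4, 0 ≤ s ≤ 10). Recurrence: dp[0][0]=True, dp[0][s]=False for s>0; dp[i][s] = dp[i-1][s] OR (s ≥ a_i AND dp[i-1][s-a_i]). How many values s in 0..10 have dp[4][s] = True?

11

i\s   0   1   2   3   4   5   6   7   8   9  10
  0   T   F   F   F   F   F   F   F   F   F   F
  1   T   F   T   F   F   F   F   F   F   F   F
  2   T   F   T   F   F   F   F   T   F   T   F
  3   T   T   T   T   F   F   F   T   T   T   T
  4   T   T   T   T   T   T   T   T   T   T   T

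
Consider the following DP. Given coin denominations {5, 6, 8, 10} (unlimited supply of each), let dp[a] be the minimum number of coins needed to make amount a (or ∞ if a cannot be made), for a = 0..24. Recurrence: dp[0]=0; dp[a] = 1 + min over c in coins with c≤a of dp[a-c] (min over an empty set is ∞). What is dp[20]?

 a  0  1  2  3  4  5  6  7  8  9 10 11 12 13 14 15 16 17 18 19 20 21 22 23 24
dp  0  -  -  -  -  1  1  -  1  -  1  2  2  2  2  2  2  3  2  3  2  3  3  3  3
(- denotes ∞ / unreachable)

2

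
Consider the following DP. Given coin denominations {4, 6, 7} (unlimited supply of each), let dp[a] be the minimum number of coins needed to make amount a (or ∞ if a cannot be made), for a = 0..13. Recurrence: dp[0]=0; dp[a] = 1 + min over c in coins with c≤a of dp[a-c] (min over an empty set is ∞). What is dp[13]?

 a  0  1  2  3  4  5  6  7  8  9 10 11 12 13
dp  0  -  -  -  1  -  1  1  2  -  2  2  2  2
(- denotes ∞ / unreachable)

2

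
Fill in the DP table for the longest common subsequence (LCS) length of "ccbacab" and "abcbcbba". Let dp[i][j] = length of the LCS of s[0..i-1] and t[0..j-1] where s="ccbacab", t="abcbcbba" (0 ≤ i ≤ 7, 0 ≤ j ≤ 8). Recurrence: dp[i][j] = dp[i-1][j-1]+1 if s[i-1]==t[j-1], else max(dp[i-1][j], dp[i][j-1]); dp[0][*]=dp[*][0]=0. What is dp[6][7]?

   ''  a  b  c  b  c  b  b  a
''  0  0  0  0  0  0  0  0  0
 c  0  0  0  1  1  1  1  1  1
 c  0  0  0  1  1  2  2  2  2
 b  0  0  1  1  2  2  3  3  3
 a  0  1  1  1  2  2  3  3  4
 c  0  1  1  2  2  3  3  3  4
 a  0  1  1  2  2  3  3  3  4
 b  0  1  2  2  3  3  4  4  4

3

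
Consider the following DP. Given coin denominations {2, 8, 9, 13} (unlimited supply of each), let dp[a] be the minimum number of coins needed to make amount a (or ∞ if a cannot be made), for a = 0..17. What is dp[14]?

 a  0  1  2  3  4  5  6  7  8  9 10 11 12 13 14 15 16 17
dp  0  -  1  -  2  -  3  -  1  1  2  2  3  1  4  2  2  2
(- denotes ∞ / unreachable)

4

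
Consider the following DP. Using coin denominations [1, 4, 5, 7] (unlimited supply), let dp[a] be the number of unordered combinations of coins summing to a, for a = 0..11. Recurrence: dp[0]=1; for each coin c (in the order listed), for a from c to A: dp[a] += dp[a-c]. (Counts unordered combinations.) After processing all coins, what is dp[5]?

after  coin     0     1     2     3     4     5     6     7     8     9    10    11
          1     1     1     1     1     1     1     1     1     1     1     1     1
          4     1     1     1     1     2     2     2     2     3     3     3     3
          5     1     1     1     1     2     3     3     3     4     5     6     6
          7     1     1     1     1     2     3     3     4     5     6     7     8

3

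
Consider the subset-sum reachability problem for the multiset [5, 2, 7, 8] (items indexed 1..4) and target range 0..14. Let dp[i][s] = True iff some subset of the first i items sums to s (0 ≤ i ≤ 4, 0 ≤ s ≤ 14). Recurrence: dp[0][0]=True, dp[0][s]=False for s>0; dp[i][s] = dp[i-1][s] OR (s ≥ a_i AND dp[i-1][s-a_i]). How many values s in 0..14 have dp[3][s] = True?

7

i\s   0   1   2   3   4   5   6   7   8   9  10  11  12  13  14
  0   T   F   F   F   F   F   F   F   F   F   F   F   F   F   F
  1   T   F   F   F   F   T   F   F   F   F   F   F   F   F   F
  2   T   F   T   F   F   T   F   T   F   F   F   F   F   F   F
  3   T   F   T   F   F   T   F   T   F   T   F   F   T   F   T
  4   T   F   T   F   F   T   F   T   T   T   T   F   T   T   T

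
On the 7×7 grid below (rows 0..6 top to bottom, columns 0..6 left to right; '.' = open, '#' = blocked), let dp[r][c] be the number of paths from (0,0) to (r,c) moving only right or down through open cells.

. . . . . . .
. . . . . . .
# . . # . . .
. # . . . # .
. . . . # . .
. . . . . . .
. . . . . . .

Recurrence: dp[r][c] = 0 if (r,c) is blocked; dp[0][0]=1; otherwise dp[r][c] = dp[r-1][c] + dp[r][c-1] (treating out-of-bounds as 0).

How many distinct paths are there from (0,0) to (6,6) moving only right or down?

r\c   0   1   2   3   4   5   6
  0   1   1   1   1   1   1   1
  1   1   2   3   4   5   6   7
  2   0   2   5   0   5  11  18
  3   0   0   5   5  10   0  18
  4   0   0   5  10   0   0  18
  5   0   0   5  15  15  15  33
  6   0   0   5  20  35  50  83

83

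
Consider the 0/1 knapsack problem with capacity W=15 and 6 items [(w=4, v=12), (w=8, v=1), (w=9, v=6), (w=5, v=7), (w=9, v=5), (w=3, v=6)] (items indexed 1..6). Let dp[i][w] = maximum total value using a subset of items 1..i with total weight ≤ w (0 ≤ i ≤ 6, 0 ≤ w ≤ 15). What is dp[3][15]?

i\w   0   1   2   3   4   5   6   7   8   9  10  11  12  13  14  15
  0   0   0   0   0   0   0   0   0   0   0   0   0   0   0   0   0
  1   0   0   0   0  12  12  12  12  12  12  12  12  12  12  12  12
  2   0   0   0   0  12  12  12  12  12  12  12  12  13  13  13  13
  3   0   0   0   0  12  12  12  12  12  12  12  12  13  18  18  18
  4   0   0   0   0  12  12  12  12  12  19  19  19  19  19  19  19
  5   0   0   0   0  12  12  12  12  12  19  19  19  19  19  19  19
  6   0   0   0   6  12  12  12  18  18  19  19  19  25  25  25  25

18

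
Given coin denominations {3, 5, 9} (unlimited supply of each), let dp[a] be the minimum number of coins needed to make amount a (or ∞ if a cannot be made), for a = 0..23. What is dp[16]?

4

 a  0  1  2  3  4  5  6  7  8  9 10 11 12 13 14 15 16 17 18 19 20 21 22 23
dp  0  -  -  1  -  1  2  -  2  1  2  3  2  3  2  3  4  3  2  3  4  3  4  3
(- denotes ∞ / unreachable)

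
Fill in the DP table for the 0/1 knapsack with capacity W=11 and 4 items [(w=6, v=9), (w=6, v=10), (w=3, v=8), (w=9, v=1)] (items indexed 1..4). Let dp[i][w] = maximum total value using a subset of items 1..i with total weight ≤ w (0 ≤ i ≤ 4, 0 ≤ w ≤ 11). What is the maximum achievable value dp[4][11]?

18

i\w   0   1   2   3   4   5   6   7   8   9  10  11
  0   0   0   0   0   0   0   0   0   0   0   0   0
  1   0   0   0   0   0   0   9   9   9   9   9   9
  2   0   0   0   0   0   0  10  10  10  10  10  10
  3   0   0   0   8   8   8  10  10  10  18  18  18
  4   0   0   0   8   8   8  10  10  10  18  18  18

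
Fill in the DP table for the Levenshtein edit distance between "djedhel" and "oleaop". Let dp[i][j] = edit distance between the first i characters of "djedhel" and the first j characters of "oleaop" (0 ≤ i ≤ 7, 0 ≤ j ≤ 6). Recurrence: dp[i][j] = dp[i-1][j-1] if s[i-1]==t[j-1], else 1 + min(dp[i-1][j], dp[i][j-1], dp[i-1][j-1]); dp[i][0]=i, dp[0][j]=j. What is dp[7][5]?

   ''  o  l  e  a  o  p
''  0  1  2  3  4  5  6
 d  1  1  2  3  4  5  6
 j  2  2  2  3  4  5  6
 e  3  3  3  2  3  4  5
 d  4  4  4  3  3  4  5
 h  5  5  5  4  4  4  5
 e  6  6  6  5  5  5  5
 l  7  7  6  6  6  6  6

6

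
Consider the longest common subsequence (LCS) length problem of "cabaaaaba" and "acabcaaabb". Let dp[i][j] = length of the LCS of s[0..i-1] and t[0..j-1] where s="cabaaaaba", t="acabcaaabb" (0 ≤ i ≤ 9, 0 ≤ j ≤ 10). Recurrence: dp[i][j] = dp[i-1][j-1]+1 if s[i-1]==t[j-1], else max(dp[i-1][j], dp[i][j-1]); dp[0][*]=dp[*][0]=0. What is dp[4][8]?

   ''  a  c  a  b  c  a  a  a  b  b
''  0  0  0  0  0  0  0  0  0  0  0
 c  0  0  1  1  1  1  1  1  1  1  1
 a  0  1  1  2  2  2  2  2  2  2  2
 b  0  1  1  2  3  3  3  3  3  3  3
 a  0  1  1  2  3  3  4  4  4  4  4
 a  0  1  1  2  3  3  4  5  5  5  5
 a  0  1  1  2  3  3  4  5  6  6  6
 a  0  1  1  2  3  3  4  5  6  6  6
 b  0  1  1  2  3  3  4  5  6  7  7
 a  0  1  1  2  3  3  4  5  6  7  7

4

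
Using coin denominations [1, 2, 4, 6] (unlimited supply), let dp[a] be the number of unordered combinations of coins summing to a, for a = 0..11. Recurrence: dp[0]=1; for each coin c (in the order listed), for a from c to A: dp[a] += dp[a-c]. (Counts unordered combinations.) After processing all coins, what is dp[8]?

after  coin     0     1     2     3     4     5     6     7     8     9    10    11
          1     1     1     1     1     1     1     1     1     1     1     1     1
          2     1     1     2     2     3     3     4     4     5     5     6     6
          4     1     1     2     2     4     4     6     6     9     9    12    12
          6     1     1     2     2     4     4     7     7    11    11    16    16

11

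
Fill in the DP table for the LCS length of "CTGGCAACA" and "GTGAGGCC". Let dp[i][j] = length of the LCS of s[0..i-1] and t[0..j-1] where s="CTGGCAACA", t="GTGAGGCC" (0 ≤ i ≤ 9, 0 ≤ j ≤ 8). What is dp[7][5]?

   ''  G  T  G  A  G  G  C  C
''  0  0  0  0  0  0  0  0  0
 C  0  0  0  0  0  0  0  1  1
 T  0  0  1  1  1  1  1  1  1
 G  0  1  1  2  2  2  2  2  2
 G  0  1  1  2  2  3  3  3  3
 C  0  1  1  2  2  3  3  4  4
 A  0  1  1  2  3  3  3  4  4
 A  0  1  1  2  3  3  3  4  4
 C  0  1  1  2  3  3  3  4  5
 A  0  1  1  2  3  3  3  4  5

3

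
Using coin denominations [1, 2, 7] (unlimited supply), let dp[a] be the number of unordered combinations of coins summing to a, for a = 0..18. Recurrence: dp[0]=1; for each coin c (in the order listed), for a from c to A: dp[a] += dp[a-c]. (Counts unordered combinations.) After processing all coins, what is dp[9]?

7

after  coin     0     1     2     3     4     5     6     7     8     9    10    11    12    13    14    15    16    17    18
          1     1     1     1     1     1     1     1     1     1     1     1     1     1     1     1     1     1     1     1
          2     1     1     2     2     3     3     4     4     5     5     6     6     7     7     8     8     9     9    10
          7     1     1     2     2     3     3     4     5     6     7     8     9    10    11    13    14    16    17    19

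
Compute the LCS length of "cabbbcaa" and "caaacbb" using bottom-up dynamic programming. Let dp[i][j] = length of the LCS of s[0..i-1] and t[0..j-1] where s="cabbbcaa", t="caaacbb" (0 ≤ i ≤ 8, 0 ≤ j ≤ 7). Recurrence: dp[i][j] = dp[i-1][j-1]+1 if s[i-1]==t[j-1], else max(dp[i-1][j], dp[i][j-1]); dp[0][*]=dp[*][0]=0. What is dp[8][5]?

4

   ''  c  a  a  a  c  b  b
''  0  0  0  0  0  0  0  0
 c  0  1  1  1  1  1  1  1
 a  0  1  2  2  2  2  2  2
 b  0  1  2  2  2  2  3  3
 b  0  1  2  2  2  2  3  4
 b  0  1  2  2  2  2  3  4
 c  0  1  2  2  2  3  3  4
 a  0  1  2  3  3  3  3  4
 a  0  1  2  3  4  4  4  4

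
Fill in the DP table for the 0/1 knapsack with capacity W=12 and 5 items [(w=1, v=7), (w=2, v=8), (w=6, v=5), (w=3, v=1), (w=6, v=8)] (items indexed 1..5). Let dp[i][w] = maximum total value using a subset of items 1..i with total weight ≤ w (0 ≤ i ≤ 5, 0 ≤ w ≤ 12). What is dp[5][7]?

16

i\w   0   1   2   3   4   5   6   7   8   9  10  11  12
  0   0   0   0   0   0   0   0   0   0   0   0   0   0
  1   0   7   7   7   7   7   7   7   7   7   7   7   7
  2   0   7   8  15  15  15  15  15  15  15  15  15  15
  3   0   7   8  15  15  15  15  15  15  20  20  20  20
  4   0   7   8  15  15  15  16  16  16  20  20  20  21
  5   0   7   8  15  15  15  16  16  16  23  23  23  24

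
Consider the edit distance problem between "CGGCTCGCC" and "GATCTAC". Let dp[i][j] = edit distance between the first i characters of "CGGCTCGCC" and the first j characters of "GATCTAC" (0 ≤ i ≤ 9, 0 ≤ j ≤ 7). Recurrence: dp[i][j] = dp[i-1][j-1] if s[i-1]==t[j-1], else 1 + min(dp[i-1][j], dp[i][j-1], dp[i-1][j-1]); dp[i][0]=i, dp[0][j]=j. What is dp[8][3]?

   ''  G  A  T  C  T  A  C
''  0  1  2  3  4  5  6  7
 C  1  1  2  3  3  4  5  6
 G  2  1  2  3  4  4  5  6
 G  3  2  2  3  4  5  5  6
 C  4  3  3  3  3  4  5  5
 T  5  4  4  3  4  3  4  5
 C  6  5  5  4  3  4  4  4
 G  7  6  6  5  4  4  5  5
 C  8  7  7  6  5  5  5  5
 C  9  8  8  7  6  6  6  5

6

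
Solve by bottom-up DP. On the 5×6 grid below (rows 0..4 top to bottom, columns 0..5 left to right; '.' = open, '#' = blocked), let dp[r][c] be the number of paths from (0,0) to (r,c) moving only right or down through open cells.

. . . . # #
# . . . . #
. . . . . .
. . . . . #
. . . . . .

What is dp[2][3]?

r\c   0   1   2   3   4   5
  0   1   1   1   1   0   0
  1   0   1   2   3   3   0
  2   0   1   3   6   9   9
  3   0   1   4  10  19   0
  4   0   1   5  15  34  34

6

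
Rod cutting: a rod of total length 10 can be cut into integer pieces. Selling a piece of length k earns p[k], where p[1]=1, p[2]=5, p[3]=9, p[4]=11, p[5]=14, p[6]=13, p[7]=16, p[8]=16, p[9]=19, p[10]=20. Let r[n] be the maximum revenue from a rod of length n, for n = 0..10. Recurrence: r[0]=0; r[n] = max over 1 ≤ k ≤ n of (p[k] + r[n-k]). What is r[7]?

20

   n    0    1    2    3    4    5    6    7    8    9   10
r[n]    0    1    5    9   11   14   18   20   23   27   29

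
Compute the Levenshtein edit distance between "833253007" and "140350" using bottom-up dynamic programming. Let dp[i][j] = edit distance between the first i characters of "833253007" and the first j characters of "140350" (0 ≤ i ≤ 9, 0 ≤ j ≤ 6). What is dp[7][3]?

6

   ''  1  4  0  3  5  0
''  0  1  2  3  4  5  6
 8  1  1  2  3  4  5  6
 3  2  2  2  3  3  4  5
 3  3  3  3  3  3  4  5
 2  4  4  4  4  4  4  5
 5  5  5  5  5  5  4  5
 3  6  6  6  6  5  5  5
 0  7  7  7  6  6  6  5
 0  8  8  8  7  7  7  6
 7  9  9  9  8  8  8  7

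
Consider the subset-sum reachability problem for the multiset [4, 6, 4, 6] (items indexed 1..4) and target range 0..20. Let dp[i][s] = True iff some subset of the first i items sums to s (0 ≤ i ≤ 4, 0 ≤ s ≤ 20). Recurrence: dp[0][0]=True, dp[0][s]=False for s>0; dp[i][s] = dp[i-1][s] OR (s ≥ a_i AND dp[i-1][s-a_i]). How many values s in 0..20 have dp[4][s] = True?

9

i\s   0   1   2   3   4   5   6   7   8   9  10  11  12  13  14  15  16  17  18  19  20
  0   T   F   F   F   F   F   F   F   F   F   F   F   F   F   F   F   F   F   F   F   F
  1   T   F   F   F   T   F   F   F   F   F   F   F   F   F   F   F   F   F   F   F   F
  2   T   F   F   F   T   F   T   F   F   F   T   F   F   F   F   F   F   F   F   F   F
  3   T   F   F   F   T   F   T   F   T   F   T   F   F   F   T   F   F   F   F   F   F
  4   T   F   F   F   T   F   T   F   T   F   T   F   T   F   T   F   T   F   F   F   T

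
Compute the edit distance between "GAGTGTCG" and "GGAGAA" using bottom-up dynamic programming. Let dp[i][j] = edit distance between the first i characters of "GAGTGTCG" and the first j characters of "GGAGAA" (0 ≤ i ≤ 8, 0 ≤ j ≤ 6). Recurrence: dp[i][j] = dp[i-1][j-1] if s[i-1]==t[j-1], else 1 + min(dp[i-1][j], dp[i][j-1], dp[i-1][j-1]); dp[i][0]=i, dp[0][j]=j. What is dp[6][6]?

4

   ''  G  G  A  G  A  A
''  0  1  2  3  4  5  6
 G  1  0  1  2  3  4  5
 A  2  1  1  1  2  3  4
 G  3  2  1  2  1  2  3
 T  4  3  2  2  2  2  3
 G  5  4  3  3  2  3  3
 T  6  5  4  4  3  3  4
 C  7  6  5  5  4  4  4
 G  8  7  6  6  5  5  5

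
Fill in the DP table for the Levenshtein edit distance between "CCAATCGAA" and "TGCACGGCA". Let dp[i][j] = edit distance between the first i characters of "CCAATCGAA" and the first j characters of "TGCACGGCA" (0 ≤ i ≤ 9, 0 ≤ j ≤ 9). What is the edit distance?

6

   ''  T  G  C  A  C  G  G  C  A
''  0  1  2  3  4  5  6  7  8  9
 C  1  1  2  2  3  4  5  6  7  8
 C  2  2  2  2  3  3  4  5  6  7
 A  3  3  3  3  2  3  4  5  6  6
 A  4  4  4  4  3  3  4  5  6  6
 T  5  4  5  5  4  4  4  5  6  7
 C  6  5  5  5  5  4  5  5  5  6
 G  7  6  5  6  6  5  4  5  6  6
 A  8  7  6  6  6  6  5  5  6  6
 A  9  8  7  7  6  7  6  6  6  6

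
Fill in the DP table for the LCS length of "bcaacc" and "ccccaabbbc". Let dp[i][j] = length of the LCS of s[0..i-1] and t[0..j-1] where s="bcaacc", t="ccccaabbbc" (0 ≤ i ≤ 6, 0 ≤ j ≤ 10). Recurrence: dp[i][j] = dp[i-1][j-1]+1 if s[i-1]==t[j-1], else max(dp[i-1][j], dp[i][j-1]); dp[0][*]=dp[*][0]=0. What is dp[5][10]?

4

   ''  c  c  c  c  a  a  b  b  b  c
''  0  0  0  0  0  0  0  0  0  0  0
 b  0  0  0  0  0  0  0  1  1  1  1
 c  0  1  1  1  1  1  1  1  1  1  2
 a  0  1  1  1  1  2  2  2  2  2  2
 a  0  1  1  1  1  2  3  3  3  3  3
 c  0  1  2  2  2  2  3  3  3  3  4
 c  0  1  2  3  3  3  3  3  3  3  4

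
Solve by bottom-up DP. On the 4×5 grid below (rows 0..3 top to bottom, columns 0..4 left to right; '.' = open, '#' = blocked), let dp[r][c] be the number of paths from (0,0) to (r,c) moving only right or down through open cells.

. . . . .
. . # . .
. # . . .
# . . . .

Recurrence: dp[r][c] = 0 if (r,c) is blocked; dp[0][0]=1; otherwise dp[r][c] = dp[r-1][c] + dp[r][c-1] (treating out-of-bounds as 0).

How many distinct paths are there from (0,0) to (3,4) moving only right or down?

4

r\c   0   1   2   3   4
  0   1   1   1   1   1
  1   1   2   0   1   2
  2   1   0   0   1   3
  3   0   0   0   1   4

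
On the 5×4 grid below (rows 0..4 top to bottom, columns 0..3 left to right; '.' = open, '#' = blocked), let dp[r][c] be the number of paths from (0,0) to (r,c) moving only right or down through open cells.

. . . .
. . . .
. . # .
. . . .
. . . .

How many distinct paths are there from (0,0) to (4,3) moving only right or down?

r\c   0   1   2   3
  0   1   1   1   1
  1   1   2   3   4
  2   1   3   0   4
  3   1   4   4   8
  4   1   5   9  17

17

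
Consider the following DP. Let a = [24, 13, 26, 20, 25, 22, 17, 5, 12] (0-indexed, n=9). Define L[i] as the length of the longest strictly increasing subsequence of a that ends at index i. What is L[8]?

2

   i    0    1    2    3    4    5    6    7    8
a[i]   24   13   26   20   25   22   17    5   12
L[i]    1    1    2    2    3    3    2    1    2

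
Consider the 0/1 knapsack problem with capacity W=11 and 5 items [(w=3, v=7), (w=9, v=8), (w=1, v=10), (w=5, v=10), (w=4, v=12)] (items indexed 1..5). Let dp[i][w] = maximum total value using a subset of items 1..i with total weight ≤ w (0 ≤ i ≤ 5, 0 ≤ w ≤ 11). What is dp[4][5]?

17

i\w   0   1   2   3   4   5   6   7   8   9  10  11
  0   0   0   0   0   0   0   0   0   0   0   0   0
  1   0   0   0   7   7   7   7   7   7   7   7   7
  2   0   0   0   7   7   7   7   7   7   8   8   8
  3   0  10  10  10  17  17  17  17  17  17  18  18
  4   0  10  10  10  17  17  20  20  20  27  27  27
  5   0  10  10  10  17  22  22  22  29  29  32  32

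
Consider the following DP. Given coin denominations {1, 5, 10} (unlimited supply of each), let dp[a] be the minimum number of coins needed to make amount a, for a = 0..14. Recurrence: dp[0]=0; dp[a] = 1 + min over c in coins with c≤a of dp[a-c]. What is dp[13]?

 a  0  1  2  3  4  5  6  7  8  9 10 11 12 13 14
dp  0  1  2  3  4  1  2  3  4  5  1  2  3  4  5

4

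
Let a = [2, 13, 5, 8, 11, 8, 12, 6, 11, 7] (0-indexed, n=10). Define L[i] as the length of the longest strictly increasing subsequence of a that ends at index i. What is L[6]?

   i    0    1    2    3    4    5    6    7    8    9
a[i]    2   13    5    8   11    8   12    6   11    7
L[i]    1    2    2    3    4    3    5    3    4    4

5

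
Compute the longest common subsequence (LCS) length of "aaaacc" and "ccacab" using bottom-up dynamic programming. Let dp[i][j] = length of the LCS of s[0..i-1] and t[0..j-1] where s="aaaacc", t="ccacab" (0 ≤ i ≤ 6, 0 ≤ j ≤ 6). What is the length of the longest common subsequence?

   ''  c  c  a  c  a  b
''  0  0  0  0  0  0  0
 a  0  0  0  1  1  1  1
 a  0  0  0  1  1  2  2
 a  0  0  0  1  1  2  2
 a  0  0  0  1  1  2  2
 c  0  1  1  1  2  2  2
 c  0  1  2  2  2  2  2

2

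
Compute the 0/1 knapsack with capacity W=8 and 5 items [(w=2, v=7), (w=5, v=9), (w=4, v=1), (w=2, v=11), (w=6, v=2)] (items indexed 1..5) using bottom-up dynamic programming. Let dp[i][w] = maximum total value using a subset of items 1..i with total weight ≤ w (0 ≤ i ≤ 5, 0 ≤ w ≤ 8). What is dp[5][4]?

i\w   0   1   2   3   4   5   6   7   8
  0   0   0   0   0   0   0   0   0   0
  1   0   0   7   7   7   7   7   7   7
  2   0   0   7   7   7   9   9  16  16
  3   0   0   7   7   7   9   9  16  16
  4   0   0  11  11  18  18  18  20  20
  5   0   0  11  11  18  18  18  20  20

18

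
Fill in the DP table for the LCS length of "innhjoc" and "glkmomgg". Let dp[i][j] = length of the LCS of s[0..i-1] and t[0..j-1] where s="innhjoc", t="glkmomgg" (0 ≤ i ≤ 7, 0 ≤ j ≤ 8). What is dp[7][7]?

   ''  g  l  k  m  o  m  g  g
''  0  0  0  0  0  0  0  0  0
 i  0  0  0  0  0  0  0  0  0
 n  0  0  0  0  0  0  0  0  0
 n  0  0  0  0  0  0  0  0  0
 h  0  0  0  0  0  0  0  0  0
 j  0  0  0  0  0  0  0  0  0
 o  0  0  0  0  0  1  1  1  1
 c  0  0  0  0  0  1  1  1  1

1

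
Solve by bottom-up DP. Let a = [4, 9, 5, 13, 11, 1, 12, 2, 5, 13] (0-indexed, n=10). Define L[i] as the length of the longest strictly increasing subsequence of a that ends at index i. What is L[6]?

   i    0    1    2    3    4    5    6    7    8    9
a[i]    4    9    5   13   11    1   12    2    5   13
L[i]    1    2    2    3    3    1    4    2    3    5

4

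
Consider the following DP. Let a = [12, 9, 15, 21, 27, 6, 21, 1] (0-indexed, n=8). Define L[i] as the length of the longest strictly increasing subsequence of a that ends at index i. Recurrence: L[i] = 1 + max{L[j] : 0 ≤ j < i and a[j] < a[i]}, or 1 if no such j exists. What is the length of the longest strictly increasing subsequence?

4

   i    0    1    2    3    4    5    6    7
a[i]   12    9   15   21   27    6   21    1
L[i]    1    1    2    3    4    1    3    1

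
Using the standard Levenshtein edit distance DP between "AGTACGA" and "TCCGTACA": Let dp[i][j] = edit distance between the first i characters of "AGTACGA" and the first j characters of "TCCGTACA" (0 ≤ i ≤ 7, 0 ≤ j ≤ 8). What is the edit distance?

4

   ''  T  C  C  G  T  A  C  A
''  0  1  2  3  4  5  6  7  8
 A  1  1  2  3  4  5  5  6  7
 G  2  2  2  3  3  4  5  6  7
 T  3  2  3  3  4  3  4  5  6
 A  4  3  3  4  4  4  3  4  5
 C  5  4  3  3  4  5  4  3  4
 G  6  5  4  4  3  4  5  4  4
 A  7  6  5  5  4  4  4  5  4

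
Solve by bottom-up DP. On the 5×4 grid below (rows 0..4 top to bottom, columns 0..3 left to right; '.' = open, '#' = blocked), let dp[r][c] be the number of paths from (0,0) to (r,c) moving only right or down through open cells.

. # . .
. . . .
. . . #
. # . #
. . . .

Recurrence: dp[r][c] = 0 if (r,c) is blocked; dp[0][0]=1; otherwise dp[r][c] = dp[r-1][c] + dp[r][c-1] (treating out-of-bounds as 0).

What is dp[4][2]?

4

r\c   0   1   2   3
  0   1   0   0   0
  1   1   1   1   1
  2   1   2   3   0
  3   1   0   3   0
  4   1   1   4   4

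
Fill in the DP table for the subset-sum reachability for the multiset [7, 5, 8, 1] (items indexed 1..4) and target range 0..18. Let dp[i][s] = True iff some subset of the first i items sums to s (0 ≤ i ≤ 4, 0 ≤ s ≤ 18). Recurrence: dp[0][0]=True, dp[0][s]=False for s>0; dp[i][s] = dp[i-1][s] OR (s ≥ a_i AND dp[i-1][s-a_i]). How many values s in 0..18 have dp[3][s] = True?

7

i\s   0   1   2   3   4   5   6   7   8   9  10  11  12  13  14  15  16  17  18
  0   T   F   F   F   F   F   F   F   F   F   F   F   F   F   F   F   F   F   F
  1   T   F   F   F   F   F   F   T   F   F   F   F   F   F   F   F   F   F   F
  2   T   F   F   F   F   T   F   T   F   F   F   F   T   F   F   F   F   F   F
  3   T   F   F   F   F   T   F   T   T   F   F   F   T   T   F   T   F   F   F
  4   T   T   F   F   F   T   T   T   T   T   F   F   T   T   T   T   T   F   F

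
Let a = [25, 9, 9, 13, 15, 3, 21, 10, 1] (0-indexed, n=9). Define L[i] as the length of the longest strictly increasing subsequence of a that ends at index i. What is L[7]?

   i    0    1    2    3    4    5    6    7    8
a[i]   25    9    9   13   15    3   21   10    1
L[i]    1    1    1    2    3    1    4    2    1

2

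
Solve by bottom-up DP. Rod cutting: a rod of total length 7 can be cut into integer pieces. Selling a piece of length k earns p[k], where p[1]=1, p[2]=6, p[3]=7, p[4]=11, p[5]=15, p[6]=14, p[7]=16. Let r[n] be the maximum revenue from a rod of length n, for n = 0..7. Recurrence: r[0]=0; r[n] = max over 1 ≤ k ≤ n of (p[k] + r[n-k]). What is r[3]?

   n    0    1    2    3    4    5    6    7
r[n]    0    1    6    7   12   15   18   21

7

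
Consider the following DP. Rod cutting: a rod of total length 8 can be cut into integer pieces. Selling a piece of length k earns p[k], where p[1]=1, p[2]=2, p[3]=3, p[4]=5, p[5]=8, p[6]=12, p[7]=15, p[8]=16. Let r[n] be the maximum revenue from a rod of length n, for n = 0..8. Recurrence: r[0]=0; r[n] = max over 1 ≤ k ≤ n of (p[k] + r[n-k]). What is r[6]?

   n    0    1    2    3    4    5    6    7    8
r[n]    0    1    2    3    5    8   12   15   16

12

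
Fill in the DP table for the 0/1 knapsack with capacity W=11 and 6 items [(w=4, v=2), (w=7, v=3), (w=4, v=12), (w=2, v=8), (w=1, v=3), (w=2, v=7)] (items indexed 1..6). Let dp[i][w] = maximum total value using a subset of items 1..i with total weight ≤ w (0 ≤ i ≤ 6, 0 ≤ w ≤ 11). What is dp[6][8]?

27

i\w   0   1   2   3   4   5   6   7   8   9  10  11
  0   0   0   0   0   0   0   0   0   0   0   0   0
  1   0   0   0   0   2   2   2   2   2   2   2   2
  2   0   0   0   0   2   2   2   3   3   3   3   5
  3   0   0   0   0  12  12  12  12  14  14  14  15
  4   0   0   8   8  12  12  20  20  20  20  22  22
  5   0   3   8  11  12  15  20  23  23  23  23  25
  6   0   3   8  11  15  18  20  23  27  30  30  30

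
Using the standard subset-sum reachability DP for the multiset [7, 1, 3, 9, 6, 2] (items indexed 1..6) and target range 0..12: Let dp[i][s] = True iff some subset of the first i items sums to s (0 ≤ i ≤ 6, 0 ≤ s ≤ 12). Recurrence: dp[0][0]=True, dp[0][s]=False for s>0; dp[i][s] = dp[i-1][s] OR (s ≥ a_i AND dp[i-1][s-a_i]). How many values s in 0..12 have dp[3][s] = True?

8

i\s   0   1   2   3   4   5   6   7   8   9  10  11  12
  0   T   F   F   F   F   F   F   F   F   F   F   F   F
  1   T   F   F   F   F   F   F   T   F   F   F   F   F
  2   T   T   F   F   F   F   F   T   T   F   F   F   F
  3   T   T   F   T   T   F   F   T   T   F   T   T   F
  4   T   T   F   T   T   F   F   T   T   T   T   T   T
  5   T   T   F   T   T   F   T   T   T   T   T   T   T
  6   T   T   T   T   T   T   T   T   T   T   T   T   T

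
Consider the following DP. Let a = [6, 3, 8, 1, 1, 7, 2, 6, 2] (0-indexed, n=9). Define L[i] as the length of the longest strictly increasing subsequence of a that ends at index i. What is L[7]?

   i    0    1    2    3    4    5    6    7    8
a[i]    6    3    8    1    1    7    2    6    2
L[i]    1    1    2    1    1    2    2    3    2

3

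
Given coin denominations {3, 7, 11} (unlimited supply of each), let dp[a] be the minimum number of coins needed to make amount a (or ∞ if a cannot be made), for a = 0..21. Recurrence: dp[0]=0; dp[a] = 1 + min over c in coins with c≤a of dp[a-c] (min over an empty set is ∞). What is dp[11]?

1

 a  0  1  2  3  4  5  6  7  8  9 10 11 12 13 14 15 16 17 18 19 20 21
dp  0  -  -  1  -  -  2  1  -  3  2  1  4  3  2  5  4  3  2  5  4  3
(- denotes ∞ / unreachable)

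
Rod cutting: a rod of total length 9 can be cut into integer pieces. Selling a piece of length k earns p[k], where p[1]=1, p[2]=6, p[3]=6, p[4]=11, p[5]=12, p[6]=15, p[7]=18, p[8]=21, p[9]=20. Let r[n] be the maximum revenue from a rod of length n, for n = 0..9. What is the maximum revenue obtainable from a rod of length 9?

   n    0    1    2    3    4    5    6    7    8    9
r[n]    0    1    6    7   12   13   18   19   24   25

25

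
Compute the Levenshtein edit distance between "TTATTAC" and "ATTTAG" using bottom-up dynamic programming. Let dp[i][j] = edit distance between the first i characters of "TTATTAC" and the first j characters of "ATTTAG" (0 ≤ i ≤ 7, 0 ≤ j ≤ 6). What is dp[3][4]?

2

   ''  A  T  T  T  A  G
''  0  1  2  3  4  5  6
 T  1  1  1  2  3  4  5
 T  2  2  1  1  2  3  4
 A  3  2  2  2  2  2  3
 T  4  3  2  2  2  3  3
 T  5  4  3  2  2  3  4
 A  6  5  4  3  3  2  3
 C  7  6  5  4  4  3  3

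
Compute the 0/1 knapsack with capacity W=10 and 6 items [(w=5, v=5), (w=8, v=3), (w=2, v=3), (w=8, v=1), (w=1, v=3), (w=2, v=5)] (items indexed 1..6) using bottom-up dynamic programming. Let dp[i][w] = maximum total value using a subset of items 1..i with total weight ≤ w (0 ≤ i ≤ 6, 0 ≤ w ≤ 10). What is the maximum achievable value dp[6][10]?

i\w   0   1   2   3   4   5   6   7   8   9  10
  0   0   0   0   0   0   0   0   0   0   0   0
  1   0   0   0   0   0   5   5   5   5   5   5
  2   0   0   0   0   0   5   5   5   5   5   5
  3   0   0   3   3   3   5   5   8   8   8   8
  4   0   0   3   3   3   5   5   8   8   8   8
  5   0   3   3   6   6   6   8   8  11  11  11
  6   0   3   5   8   8  11  11  11  13  13  16

16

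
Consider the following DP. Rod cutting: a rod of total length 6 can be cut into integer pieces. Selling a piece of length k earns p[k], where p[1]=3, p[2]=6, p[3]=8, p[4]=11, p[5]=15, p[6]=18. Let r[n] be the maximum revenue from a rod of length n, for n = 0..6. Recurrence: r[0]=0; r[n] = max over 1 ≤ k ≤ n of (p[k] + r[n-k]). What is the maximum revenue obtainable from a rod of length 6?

   n    0    1    2    3    4    5    6
r[n]    0    3    6    9   12   15   18

18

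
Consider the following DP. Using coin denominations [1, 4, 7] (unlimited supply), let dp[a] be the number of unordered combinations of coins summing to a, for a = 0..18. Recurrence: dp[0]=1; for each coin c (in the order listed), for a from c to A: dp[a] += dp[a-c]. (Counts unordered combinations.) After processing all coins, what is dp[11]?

5

after  coin     0     1     2     3     4     5     6     7     8     9    10    11    12    13    14    15    16    17    18
          1     1     1     1     1     1     1     1     1     1     1     1     1     1     1     1     1     1     1     1
          4     1     1     1     1     2     2     2     2     3     3     3     3     4     4     4     4     5     5     5
          7     1     1     1     1     2     2     2     3     4     4     4     5     6     6     7     8     9     9    10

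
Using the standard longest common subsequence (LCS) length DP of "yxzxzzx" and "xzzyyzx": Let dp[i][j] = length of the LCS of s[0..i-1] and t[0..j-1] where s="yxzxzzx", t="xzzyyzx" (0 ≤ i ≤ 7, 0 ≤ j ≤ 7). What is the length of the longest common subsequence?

5

   ''  x  z  z  y  y  z  x
''  0  0  0  0  0  0  0  0
 y  0  0  0  0  1  1  1  1
 x  0  1  1  1  1  1  1  2
 z  0  1  2  2  2  2  2  2
 x  0  1  2  2  2  2  2  3
 z  0  1  2  3  3  3  3  3
 z  0  1  2  3  3  3  4  4
 x  0  1  2  3  3  3  4  5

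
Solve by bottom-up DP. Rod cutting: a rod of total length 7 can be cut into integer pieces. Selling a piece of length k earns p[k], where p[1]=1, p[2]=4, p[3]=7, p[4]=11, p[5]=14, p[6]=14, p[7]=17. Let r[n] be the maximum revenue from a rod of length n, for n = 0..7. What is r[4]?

   n    0    1    2    3    4    5    6    7
r[n]    0    1    4    7   11   14   15   18

11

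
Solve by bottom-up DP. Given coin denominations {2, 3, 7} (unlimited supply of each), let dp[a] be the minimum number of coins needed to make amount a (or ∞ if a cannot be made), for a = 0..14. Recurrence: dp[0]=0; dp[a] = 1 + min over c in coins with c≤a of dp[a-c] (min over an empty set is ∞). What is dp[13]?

 a  0  1  2  3  4  5  6  7  8  9 10 11 12 13 14
dp  0  -  1  1  2  2  2  1  3  2  2  3  3  3  2
(- denotes ∞ / unreachable)

3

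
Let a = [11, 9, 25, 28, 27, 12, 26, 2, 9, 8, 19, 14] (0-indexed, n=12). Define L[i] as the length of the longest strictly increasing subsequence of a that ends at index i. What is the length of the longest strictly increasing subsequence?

   i    0    1    2    3    4    5    6    7    8    9   10   11
a[i]   11    9   25   28   27   12   26    2    9    8   19   14
L[i]    1    1    2    3    3    2    3    1    2    2    3    3

3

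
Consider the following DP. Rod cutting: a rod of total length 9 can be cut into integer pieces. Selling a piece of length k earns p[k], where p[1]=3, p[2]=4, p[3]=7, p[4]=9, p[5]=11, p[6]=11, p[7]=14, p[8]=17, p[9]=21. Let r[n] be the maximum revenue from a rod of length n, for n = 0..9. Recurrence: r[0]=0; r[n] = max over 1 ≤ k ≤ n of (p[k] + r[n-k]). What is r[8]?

24

   n    0    1    2    3    4    5    6    7    8    9
r[n]    0    3    6    9   12   15   18   21   24   27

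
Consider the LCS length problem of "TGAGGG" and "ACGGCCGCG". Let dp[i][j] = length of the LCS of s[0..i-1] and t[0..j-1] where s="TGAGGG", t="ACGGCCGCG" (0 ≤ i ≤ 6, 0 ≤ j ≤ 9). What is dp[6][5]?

3

   ''  A  C  G  G  C  C  G  C  G
''  0  0  0  0  0  0  0  0  0  0
 T  0  0  0  0  0  0  0  0  0  0
 G  0  0  0  1  1  1  1  1  1  1
 A  0  1  1  1  1  1  1  1  1  1
 G  0  1  1  2  2  2  2  2  2  2
 G  0  1  1  2  3  3  3  3  3  3
 G  0  1  1  2  3  3  3  4  4  4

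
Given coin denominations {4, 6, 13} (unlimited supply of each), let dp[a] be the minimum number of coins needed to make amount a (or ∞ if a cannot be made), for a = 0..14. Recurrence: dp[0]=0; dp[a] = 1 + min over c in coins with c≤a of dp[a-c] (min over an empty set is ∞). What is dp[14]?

3

 a  0  1  2  3  4  5  6  7  8  9 10 11 12 13 14
dp  0  -  -  -  1  -  1  -  2  -  2  -  2  1  3
(- denotes ∞ / unreachable)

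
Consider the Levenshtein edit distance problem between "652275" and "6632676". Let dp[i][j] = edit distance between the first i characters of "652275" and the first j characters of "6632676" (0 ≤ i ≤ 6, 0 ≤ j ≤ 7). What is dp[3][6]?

4

   ''  6  6  3  2  6  7  6
''  0  1  2  3  4  5  6  7
 6  1  0  1  2  3  4  5  6
 5  2  1  1  2  3  4  5  6
 2  3  2  2  2  2  3  4  5
 2  4  3  3  3  2  3  4  5
 7  5  4  4  4  3  3  3  4
 5  6  5  5  5  4  4  4  4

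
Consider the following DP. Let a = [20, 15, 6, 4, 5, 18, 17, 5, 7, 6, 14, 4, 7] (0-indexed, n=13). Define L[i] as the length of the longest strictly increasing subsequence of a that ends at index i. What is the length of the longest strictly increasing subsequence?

   i    0    1    2    3    4    5    6    7    8    9   10   11   12
a[i]   20   15    6    4    5   18   17    5    7    6   14    4    7
L[i]    1    1    1    1    2    3    3    2    3    3    4    1    4

4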